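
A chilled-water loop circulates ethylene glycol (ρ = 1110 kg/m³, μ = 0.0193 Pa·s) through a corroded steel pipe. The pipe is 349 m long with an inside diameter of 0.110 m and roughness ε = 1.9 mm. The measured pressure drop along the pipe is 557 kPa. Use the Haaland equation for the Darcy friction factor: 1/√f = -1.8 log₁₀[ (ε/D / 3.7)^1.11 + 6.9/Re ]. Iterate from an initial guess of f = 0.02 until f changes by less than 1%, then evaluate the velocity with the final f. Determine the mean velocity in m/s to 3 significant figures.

V ≈ 2.55 m/s

Rearranging Darcy-Weisbach: V = √(2·ΔP·D/(f·L·ρ)). With ε/D = 0.0019/0.11 = 0.0173, iterate starting from f = 0.02:
  f = 0.02 → V = √(2·5.57e+05·0.11/(0.02·349·1110)) = 3.977 m/s; Re = ρVD/μ = 2.516e+04; f → 0.04771
  f = 0.04771 → V = 2.575 m/s; Re = 1.629e+04; f → 0.04855
  f = 0.04855 → V = 2.553 m/s; Re = 1.615e+04; f → 0.04857
Converged (Δf/f < 1%). With the final f = 0.04857: V = √(2·5.57e+05·0.11/(0.04857·349·1110)) = 2.552 m/s.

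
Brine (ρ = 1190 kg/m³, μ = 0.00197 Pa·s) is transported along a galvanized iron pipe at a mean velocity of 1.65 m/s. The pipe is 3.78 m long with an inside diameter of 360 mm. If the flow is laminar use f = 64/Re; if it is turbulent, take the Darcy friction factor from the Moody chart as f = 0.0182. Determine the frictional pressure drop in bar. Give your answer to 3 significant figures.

ΔP ≈ 0.00310 bar

Reynolds number Re = ρVD/μ = 1190 · 1.65 · 0.36 / 0.00197 = 3.588e+05.
Re > 4000 → turbulent; use the Moody-chart value f = 0.0182.
Darcy-Weisbach: ΔP = f(L/D)(ρV²/2) = 0.0182·(3.78/0.36)·(1190·1.65²/2) = 0.0182·10.5·1620 = 309.6 Pa.
ΔP = 309.6 Pa = 0.00310 bar.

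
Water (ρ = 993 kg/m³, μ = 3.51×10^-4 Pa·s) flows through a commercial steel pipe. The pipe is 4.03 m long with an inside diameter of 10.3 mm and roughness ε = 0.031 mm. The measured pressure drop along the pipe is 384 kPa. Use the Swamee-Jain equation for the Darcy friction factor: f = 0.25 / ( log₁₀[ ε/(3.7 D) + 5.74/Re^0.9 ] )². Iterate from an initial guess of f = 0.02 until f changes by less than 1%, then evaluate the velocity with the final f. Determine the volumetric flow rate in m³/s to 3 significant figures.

Q ≈ 7.14×10^-4 m³/s

Rearranging Darcy-Weisbach: V = √(2·ΔP·D/(f·L·ρ)). With ε/D = 3.1e-05/0.0103 = 0.00301, iterate starting from f = 0.02:
  f = 0.02 → V = √(2·3.84e+05·0.0103/(0.02·4.03·993)) = 9.942 m/s; Re = ρVD/μ = 2.897e+05; f → 0.0268
  f = 0.0268 → V = 8.588 m/s; Re = 2.502e+05; f → 0.02689
Converged (Δf/f < 1%). With the final f = 0.02689: V = √(2·3.84e+05·0.0103/(0.02689·4.03·993)) = 8.574 m/s.
Q = V·A = 8.574·(π/4·0.0103²) = 0.0007144 m³/s = 7.14×10^-4 m³/s.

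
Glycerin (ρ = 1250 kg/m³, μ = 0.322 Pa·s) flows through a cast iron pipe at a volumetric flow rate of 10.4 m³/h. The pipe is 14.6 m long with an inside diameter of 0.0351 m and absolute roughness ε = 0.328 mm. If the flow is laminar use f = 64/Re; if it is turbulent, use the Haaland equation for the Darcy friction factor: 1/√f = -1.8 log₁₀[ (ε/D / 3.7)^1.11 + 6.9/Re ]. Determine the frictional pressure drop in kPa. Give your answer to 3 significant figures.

Q = 10.4 m³/h = 10.4/3600 = 0.002889 m³/s.
Cross-sectional area A = πD²/4 = π(0.0351)²/4 = 0.0009676 m²; mean velocity V = Q/A = 0.002889/0.0009676 = 2.986 m/s.
Reynolds number Re = ρVD/μ = 1250 · 2.986 · 0.0351 / 0.322 = 406.8.
Re < 2300 → laminar flow, so f = 64/Re = 64/406.8 = 0.1573 (the turbulent correlation is not needed).
Darcy-Weisbach: ΔP = f(L/D)(ρV²/2) = 0.1573·(14.6/0.0351)·(1250·2.986²/2) = 0.1573·416·5571 = 3.646e+05 Pa.
ΔP = 3.646e+05 Pa = 365 kPa.

ΔP ≈ 365 kPa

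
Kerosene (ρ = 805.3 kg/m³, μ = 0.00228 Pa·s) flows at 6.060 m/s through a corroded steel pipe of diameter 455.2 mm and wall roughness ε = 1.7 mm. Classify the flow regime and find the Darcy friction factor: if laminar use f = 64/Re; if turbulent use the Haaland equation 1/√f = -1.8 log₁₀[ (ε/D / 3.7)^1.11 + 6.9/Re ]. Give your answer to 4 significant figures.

Re = ρVD/μ = 805.3·6.06·0.4552/0.00228 = 9.743e+05.
Re > 4000 → turbulent. ε/D = 0.0017/0.4552 = 0.00373; Haaland: 1/√f = -1.8 log₁₀[0.000473 + 7.08e-06] = 5.974, so f = 0.02802.

f ≈ 0.02802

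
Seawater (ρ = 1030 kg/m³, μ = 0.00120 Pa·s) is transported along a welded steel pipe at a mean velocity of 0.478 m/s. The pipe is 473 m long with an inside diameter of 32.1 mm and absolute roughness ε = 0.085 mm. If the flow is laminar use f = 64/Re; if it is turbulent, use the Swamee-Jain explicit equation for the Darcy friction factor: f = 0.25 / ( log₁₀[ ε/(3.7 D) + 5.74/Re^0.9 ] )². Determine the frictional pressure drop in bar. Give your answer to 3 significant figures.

Reynolds number Re = ρVD/μ = 1030 · 0.478 · 0.0321 / 0.0012 = 1.317e+04.
Re > 4000 → turbulent. Relative roughness ε/D = 8.5e-05/0.0321 = 0.00265. Swamee-Jain: f = 0.25/(log₁₀[0.00265/3.7 + 5.74/1.317e+04^0.9])² = 0.25/(log₁₀[0.000716 + 0.00113])² = 0.25/(-2.735)² = 0.03342.
Darcy-Weisbach: ΔP = f(L/D)(ρV²/2) = 0.03342·(473/0.0321)·(1030·0.478²/2) = 0.03342·1.474e+04·117.7 = 5.795e+04 Pa.
ΔP = 5.795e+04 Pa = 0.580 bar.

ΔP ≈ 0.580 bar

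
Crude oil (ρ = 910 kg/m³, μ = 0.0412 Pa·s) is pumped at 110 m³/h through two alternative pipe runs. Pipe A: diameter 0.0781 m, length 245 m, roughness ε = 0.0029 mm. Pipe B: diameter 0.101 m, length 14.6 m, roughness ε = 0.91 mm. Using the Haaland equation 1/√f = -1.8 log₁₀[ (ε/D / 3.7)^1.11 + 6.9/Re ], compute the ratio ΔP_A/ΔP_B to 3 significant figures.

ΔP_A/ΔP_B ≈ 42.7

Pipe A: V = Q/A = 0.03056/0.004791 = 6.378 m/s; Re = 1.1e+04; ε/D = 3.71e-05; Haaland → f = 0.03013; ΔP_A = f(L/D)(ρV²/2) = 1.749e+06 Pa.
Pipe B: V = Q/A = 0.03056/0.008012 = 3.814 m/s; Re = 8508; ε/D = 0.00901; Haaland → f = 0.04282; ΔP_B = f(L/D)(ρV²/2) = 4.097e+04 Pa.
ΔP_A/ΔP_B = 1.749e+06/4.097e+04 = 42.7.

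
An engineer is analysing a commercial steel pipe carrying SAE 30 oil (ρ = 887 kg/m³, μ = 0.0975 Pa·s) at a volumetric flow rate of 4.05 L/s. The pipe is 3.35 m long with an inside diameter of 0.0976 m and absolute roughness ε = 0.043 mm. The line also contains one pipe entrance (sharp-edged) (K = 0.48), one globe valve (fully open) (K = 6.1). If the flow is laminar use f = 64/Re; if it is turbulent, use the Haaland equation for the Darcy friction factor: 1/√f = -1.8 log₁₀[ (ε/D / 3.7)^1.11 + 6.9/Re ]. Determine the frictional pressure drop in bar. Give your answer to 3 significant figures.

Q = 4.05 L/s = 4.05/1000 = 0.00405 m³/s.
Cross-sectional area A = πD²/4 = π(0.0976)²/4 = 0.007482 m²; mean velocity V = Q/A = 0.00405/0.007482 = 0.5413 m/s.
Reynolds number Re = ρVD/μ = 887 · 0.5413 · 0.0976 / 0.0975 = 480.7.
Re < 2300 → laminar flow, so f = 64/Re = 64/480.7 = 0.1332 (the turbulent correlation is not needed).
Total minor-loss coefficient ΣK = 1·0.48 + 1·6.1 = 6.58.
ΔP = [f·L/D + ΣK]·(ρV²/2) = [0.1332·3.35/0.0976 + 6.58]·(887·0.5413²/2) = [4.57 + 6.58]·130 = 1449 Pa.
ΔP = 1449 Pa = 0.0145 bar.

ΔP ≈ 0.0145 bar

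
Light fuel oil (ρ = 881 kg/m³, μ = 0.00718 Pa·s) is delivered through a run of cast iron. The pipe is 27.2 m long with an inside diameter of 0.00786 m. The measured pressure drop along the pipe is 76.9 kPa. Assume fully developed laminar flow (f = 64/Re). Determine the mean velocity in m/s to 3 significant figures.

V ≈ 0.760 m/s

For laminar flow, f = 64/Re with Re = ρVD/μ, so Darcy-Weisbach reduces to ΔP = 32μLV/D². Solving for V: V = ΔP·D²/(32μL) = 7.69e+04·(0.00786)²/(32·0.00718·27.2) = 0.7602 m/s.
Check: Re = ρVD/μ = 881·0.7602·0.00786/0.00718 = 733.2 < 2300, so the laminar assumption holds.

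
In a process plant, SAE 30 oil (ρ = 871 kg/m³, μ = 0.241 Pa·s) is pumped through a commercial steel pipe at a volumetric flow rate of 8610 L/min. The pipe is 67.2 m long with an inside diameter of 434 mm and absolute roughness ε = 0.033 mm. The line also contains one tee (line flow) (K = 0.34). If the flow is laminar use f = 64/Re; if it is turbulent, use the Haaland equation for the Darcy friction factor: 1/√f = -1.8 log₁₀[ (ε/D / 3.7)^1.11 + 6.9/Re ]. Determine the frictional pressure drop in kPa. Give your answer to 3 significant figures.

ΔP ≈ 2.81 kPa

Q = 8610 L/min = 8610/60000 = 0.1435 m³/s.
Cross-sectional area A = πD²/4 = π(0.434)²/4 = 0.1479 m²; mean velocity V = Q/A = 0.1435/0.1479 = 0.97 m/s.
Reynolds number Re = ρVD/μ = 871 · 0.97 · 0.434 / 0.241 = 1522.
Re < 2300 → laminar flow, so f = 64/Re = 64/1522 = 0.04206 (the turbulent correlation is not needed).
Total minor-loss coefficient ΣK = 1·0.34 = 0.34.
ΔP = [f·L/D + ΣK]·(ρV²/2) = [0.04206·67.2/0.434 + 0.34]·(871·0.97²/2) = [6.513 + 0.34]·409.8 = 2808 Pa.
ΔP = 2808 Pa = 2.81 kPa.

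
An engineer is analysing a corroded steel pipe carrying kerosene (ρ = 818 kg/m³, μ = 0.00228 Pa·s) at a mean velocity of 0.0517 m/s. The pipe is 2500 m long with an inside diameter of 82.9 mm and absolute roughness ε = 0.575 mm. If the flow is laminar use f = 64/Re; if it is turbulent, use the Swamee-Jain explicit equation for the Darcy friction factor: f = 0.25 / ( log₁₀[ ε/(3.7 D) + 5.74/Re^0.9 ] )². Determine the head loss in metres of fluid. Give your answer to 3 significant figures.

h_f ≈ 0.171 m

Reynolds number Re = ρVD/μ = 818 · 0.0517 · 0.0829 / 0.00228 = 1538.
Re < 2300 → laminar flow, so f = 64/Re = 64/1538 = 0.04162 (the turbulent correlation is not needed).
Darcy-Weisbach: ΔP = f(L/D)(ρV²/2) = 0.04162·(2500/0.0829)·(818·0.0517²/2) = 0.04162·3.016e+04·1.093 = 1372 Pa.
Head loss h_f = ΔP/(ρg) = 1372/(818·9.81) = 0.171 m.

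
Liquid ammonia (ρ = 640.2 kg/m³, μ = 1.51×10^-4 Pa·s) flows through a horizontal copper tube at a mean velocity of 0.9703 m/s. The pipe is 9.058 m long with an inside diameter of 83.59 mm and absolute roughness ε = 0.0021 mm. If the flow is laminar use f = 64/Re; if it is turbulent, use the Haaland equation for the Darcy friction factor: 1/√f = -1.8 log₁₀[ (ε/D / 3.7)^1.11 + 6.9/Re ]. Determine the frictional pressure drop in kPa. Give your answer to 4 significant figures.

Reynolds number Re = ρVD/μ = 640.2 · 0.9703 · 0.08359 / 0.000151 = 3.439e+05.
Re > 4000 → turbulent. Relative roughness ε/D = 2.1e-06/0.08359 = 2.51e-05. Haaland: 1/√f = -1.8 log₁₀[(2.51e-05/3.7)^1.11 + 6.9/3.439e+05] = -1.8 log₁₀[1.83e-06 + 2.01e-05] = 8.387, so f = 0.01422.
Darcy-Weisbach: ΔP = f(L/D)(ρV²/2) = 0.01422·(9.058/0.08359)·(640.2·0.9703²/2) = 0.01422·108.4·301.4 = 464.2 Pa.
ΔP = 464.2 Pa = 0.4642 kPa.

ΔP ≈ 0.4642 kPa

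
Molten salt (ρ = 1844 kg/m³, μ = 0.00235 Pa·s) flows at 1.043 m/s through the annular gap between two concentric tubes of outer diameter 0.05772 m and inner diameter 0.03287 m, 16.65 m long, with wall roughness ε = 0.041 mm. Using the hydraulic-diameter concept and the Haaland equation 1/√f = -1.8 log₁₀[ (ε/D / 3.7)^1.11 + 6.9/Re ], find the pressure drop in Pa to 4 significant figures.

ΔP ≈ 19330 Pa

Hydraulic diameter D_h = 4A/P = D_o - D_i = 0.05772 - 0.03287 = 0.02485 m.
Re = ρVD_h/μ = 1844·1.043·0.02485/0.00235 = 2.034e+04.
ε/D_h = 4.1e-05/0.02485 = 0.00165; Haaland gives 1/√f = -1.8 log₁₀[0.000191+0.000339] = 5.896, so f = 0.02877.
ΔP = f(L/D_h)(ρV²/2) = 0.02877·16.65/0.02485·1003 = 1.933e+04 Pa.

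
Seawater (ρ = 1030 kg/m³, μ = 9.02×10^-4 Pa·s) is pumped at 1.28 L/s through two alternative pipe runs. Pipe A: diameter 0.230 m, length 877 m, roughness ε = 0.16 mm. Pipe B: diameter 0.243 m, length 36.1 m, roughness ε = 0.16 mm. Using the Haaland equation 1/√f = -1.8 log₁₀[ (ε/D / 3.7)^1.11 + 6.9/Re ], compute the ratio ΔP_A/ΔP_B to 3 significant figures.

Pipe A: V = Q/A = 0.00128/0.04155 = 0.03081 m/s; Re = 8091; ε/D = 0.000696; Haaland → f = 0.03354; ΔP_A = f(L/D)(ρV²/2) = 62.52 Pa.
Pipe B: V = Q/A = 0.00128/0.04638 = 0.0276 m/s; Re = 7659; ε/D = 0.000658; Haaland → f = 0.03399; ΔP_B = f(L/D)(ρV²/2) = 1.981 Pa.
ΔP_A/ΔP_B = 62.52/1.981 = 31.6.

ΔP_A/ΔP_B ≈ 31.6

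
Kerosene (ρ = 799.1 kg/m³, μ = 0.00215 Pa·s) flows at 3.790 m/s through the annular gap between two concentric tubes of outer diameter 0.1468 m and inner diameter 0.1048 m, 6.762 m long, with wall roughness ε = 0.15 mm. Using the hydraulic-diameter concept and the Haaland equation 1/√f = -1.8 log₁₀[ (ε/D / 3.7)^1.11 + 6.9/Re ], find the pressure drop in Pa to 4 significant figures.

ΔP ≈ 27050 Pa

Hydraulic diameter D_h = 4A/P = D_o - D_i = 0.1468 - 0.1048 = 0.042 m.
Re = ρVD_h/μ = 799.1·3.79·0.042/0.00215 = 5.916e+04.
ε/D_h = 0.00015/0.042 = 0.00357; Haaland gives 1/√f = -1.8 log₁₀[0.00045+0.000117] = 5.844, so f = 0.02928.
ΔP = f(L/D_h)(ρV²/2) = 0.02928·6.762/0.042·5739 = 2.705e+04 Pa.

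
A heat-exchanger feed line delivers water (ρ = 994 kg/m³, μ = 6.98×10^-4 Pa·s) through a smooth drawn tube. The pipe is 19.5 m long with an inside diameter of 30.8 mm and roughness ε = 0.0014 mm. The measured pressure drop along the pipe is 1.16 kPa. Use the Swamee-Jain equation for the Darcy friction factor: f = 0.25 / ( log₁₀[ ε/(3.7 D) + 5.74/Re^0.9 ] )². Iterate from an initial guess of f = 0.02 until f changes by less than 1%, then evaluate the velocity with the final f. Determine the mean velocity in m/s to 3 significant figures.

V ≈ 0.367 m/s

Rearranging Darcy-Weisbach: V = √(2·ΔP·D/(f·L·ρ)). With ε/D = 1.4e-06/0.0308 = 4.55e-05, iterate starting from f = 0.02:
  f = 0.02 → V = √(2·1160·0.0308/(0.02·19.5·994)) = 0.4293 m/s; Re = ρVD/μ = 1.883e+04; f → 0.02632
  f = 0.02632 → V = 0.3743 m/s; Re = 1.642e+04; f → 0.02725
  f = 0.02725 → V = 0.3678 m/s; Re = 1.613e+04; f → 0.02737
Converged (Δf/f < 1%). With the final f = 0.02737: V = √(2·1160·0.0308/(0.02737·19.5·994)) = 0.367 m/s.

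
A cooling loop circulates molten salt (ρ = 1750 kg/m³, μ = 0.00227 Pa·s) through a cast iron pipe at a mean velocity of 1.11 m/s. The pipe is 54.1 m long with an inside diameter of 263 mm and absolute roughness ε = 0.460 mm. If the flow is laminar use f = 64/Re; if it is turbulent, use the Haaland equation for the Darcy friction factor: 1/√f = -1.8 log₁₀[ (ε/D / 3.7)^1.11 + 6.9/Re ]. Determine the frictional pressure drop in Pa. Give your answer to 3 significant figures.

ΔP ≈ 5190 Pa

Reynolds number Re = ρVD/μ = 1750 · 1.11 · 0.263 / 0.00227 = 2.251e+05.
Re > 4000 → turbulent. Relative roughness ε/D = 0.00046/0.263 = 0.00175. Haaland: 1/√f = -1.8 log₁₀[(0.00175/3.7)^1.11 + 6.9/2.251e+05] = -1.8 log₁₀[0.000204 + 3.07e-05] = 6.535, so f = 0.02342.
Darcy-Weisbach: ΔP = f(L/D)(ρV²/2) = 0.02342·(54.1/0.263)·(1750·1.11²/2) = 0.02342·205.7·1078 = 5194 Pa.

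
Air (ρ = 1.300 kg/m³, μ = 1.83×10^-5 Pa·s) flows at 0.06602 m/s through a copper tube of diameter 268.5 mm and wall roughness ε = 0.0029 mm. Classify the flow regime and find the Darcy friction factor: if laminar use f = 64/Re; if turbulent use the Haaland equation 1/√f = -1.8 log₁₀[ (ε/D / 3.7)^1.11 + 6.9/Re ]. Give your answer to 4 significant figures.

Re = ρVD/μ = 1.3·0.06602·0.2685/1.83e-05 = 1259.
Re < 2300 → laminar, so f = 64/Re = 0.05082 (roughness is irrelevant in laminar flow).

f ≈ 0.05082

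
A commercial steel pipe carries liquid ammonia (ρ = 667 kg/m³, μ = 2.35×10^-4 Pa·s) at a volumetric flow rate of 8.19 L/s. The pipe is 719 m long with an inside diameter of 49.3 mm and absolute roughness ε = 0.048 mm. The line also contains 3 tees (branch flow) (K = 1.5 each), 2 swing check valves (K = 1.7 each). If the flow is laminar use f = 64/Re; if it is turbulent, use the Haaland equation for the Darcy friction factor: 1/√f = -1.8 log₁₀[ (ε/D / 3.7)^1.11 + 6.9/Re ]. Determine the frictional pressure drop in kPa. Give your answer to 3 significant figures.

ΔP ≈ 1840 kPa

Q = 8.19 L/s = 8.19/1000 = 0.00819 m³/s.
Cross-sectional area A = πD²/4 = π(0.0493)²/4 = 0.001909 m²; mean velocity V = Q/A = 0.00819/0.001909 = 4.29 m/s.
Reynolds number Re = ρVD/μ = 667 · 4.29 · 0.0493 / 0.000235 = 6.004e+05.
Re > 4000 → turbulent. Relative roughness ε/D = 4.8e-05/0.0493 = 0.000974. Haaland: 1/√f = -1.8 log₁₀[(0.000974/3.7)^1.11 + 6.9/6.004e+05] = -1.8 log₁₀[0.000106 + 1.15e-05] = 7.072, so f = 0.01999.
Total minor-loss coefficient ΣK = 3·1.5 + 2·1.7 = 7.9.
ΔP = [f·L/D + ΣK]·(ρV²/2) = [0.01999·719/0.0493 + 7.9]·(667·4.29²/2) = [291.6 + 7.9]·6139 = 1.839e+06 Pa.
ΔP = 1.839e+06 Pa = 1840 kPa.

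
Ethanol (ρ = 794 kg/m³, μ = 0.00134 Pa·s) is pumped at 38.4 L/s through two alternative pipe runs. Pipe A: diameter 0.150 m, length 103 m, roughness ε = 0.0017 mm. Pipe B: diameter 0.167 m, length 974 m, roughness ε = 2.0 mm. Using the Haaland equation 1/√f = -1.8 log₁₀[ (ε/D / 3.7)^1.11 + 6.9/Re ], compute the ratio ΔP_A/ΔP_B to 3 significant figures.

ΔP_A/ΔP_B ≈ 0.0697

Pipe A: V = Q/A = 0.0384/0.01767 = 2.173 m/s; Re = 1.931e+05; ε/D = 1.13e-05; Haaland → f = 0.01567; ΔP_A = f(L/D)(ρV²/2) = 2.017e+04 Pa.
Pipe B: V = Q/A = 0.0384/0.0219 = 1.753 m/s; Re = 1.735e+05; ε/D = 0.012; Haaland → f = 0.0407; ΔP_B = f(L/D)(ρV²/2) = 2.896e+05 Pa.
ΔP_A/ΔP_B = 2.017e+04/2.896e+05 = 0.0697.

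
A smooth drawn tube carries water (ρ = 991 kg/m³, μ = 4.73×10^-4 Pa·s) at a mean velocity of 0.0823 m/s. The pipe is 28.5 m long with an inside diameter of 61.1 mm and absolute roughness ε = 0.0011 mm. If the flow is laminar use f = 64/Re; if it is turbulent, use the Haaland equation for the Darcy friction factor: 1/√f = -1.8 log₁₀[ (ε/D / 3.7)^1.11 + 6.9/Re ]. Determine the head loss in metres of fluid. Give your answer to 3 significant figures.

Reynolds number Re = ρVD/μ = 991 · 0.0823 · 0.0611 / 0.000473 = 1.054e+04.
Re > 4000 → turbulent. Relative roughness ε/D = 1.1e-06/0.0611 = 1.8e-05. Haaland: 1/√f = -1.8 log₁₀[(1.8e-05/3.7)^1.11 + 6.9/1.054e+04] = -1.8 log₁₀[1.27e-06 + 0.000655] = 5.729, so f = 0.03046.
Darcy-Weisbach: ΔP = f(L/D)(ρV²/2) = 0.03046·(28.5/0.0611)·(991·0.0823²/2) = 0.03046·466.4·3.356 = 47.69 Pa.
Head loss h_f = ΔP/(ρg) = 47.69/(991·9.81) = 0.00491 m.

h_f ≈ 0.00491 m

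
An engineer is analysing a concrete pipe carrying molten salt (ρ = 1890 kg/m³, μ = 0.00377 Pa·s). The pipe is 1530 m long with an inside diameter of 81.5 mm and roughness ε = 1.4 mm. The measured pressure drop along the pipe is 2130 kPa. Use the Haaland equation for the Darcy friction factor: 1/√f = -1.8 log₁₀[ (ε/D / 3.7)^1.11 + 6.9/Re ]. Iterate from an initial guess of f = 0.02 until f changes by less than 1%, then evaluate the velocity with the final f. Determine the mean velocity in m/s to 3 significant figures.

V ≈ 1.60 m/s

Rearranging Darcy-Weisbach: V = √(2·ΔP·D/(f·L·ρ)). With ε/D = 0.0014/0.0815 = 0.0172, iterate starting from f = 0.02:
  f = 0.02 → V = √(2·2.13e+06·0.0815/(0.02·1530·1890)) = 2.45 m/s; Re = ρVD/μ = 1.001e+05; f → 0.04643
  f = 0.04643 → V = 1.608 m/s; Re = 6.571e+04; f → 0.04664
Converged (Δf/f < 1%). With the final f = 0.04664: V = √(2·2.13e+06·0.0815/(0.04664·1530·1890)) = 1.604 m/s.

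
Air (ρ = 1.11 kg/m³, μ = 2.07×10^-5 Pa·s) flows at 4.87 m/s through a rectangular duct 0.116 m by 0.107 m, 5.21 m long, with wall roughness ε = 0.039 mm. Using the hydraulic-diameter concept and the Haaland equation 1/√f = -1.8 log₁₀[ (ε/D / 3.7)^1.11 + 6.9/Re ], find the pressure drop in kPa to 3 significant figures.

ΔP ≈ 0.0150 kPa

Hydraulic diameter D_h = 4A/P = 4·(0.116·0.107)/(2·(0.116+0.107)) = 0.04965/0.446 = 0.1113 m.
Re = ρVD_h/μ = 1.11·4.87·0.1113/2.07e-05 = 2.907e+04.
ε/D_h = 3.9e-05/0.1113 = 0.00035; Haaland gives 1/√f = -1.8 log₁₀[3.42e-05+0.000237] = 6.419, so f = 0.02427.
ΔP = f(L/D_h)(ρV²/2) = 0.02427·5.21/0.1113·13.16 = 14.95 Pa.
ΔP = 0.0150 kPa.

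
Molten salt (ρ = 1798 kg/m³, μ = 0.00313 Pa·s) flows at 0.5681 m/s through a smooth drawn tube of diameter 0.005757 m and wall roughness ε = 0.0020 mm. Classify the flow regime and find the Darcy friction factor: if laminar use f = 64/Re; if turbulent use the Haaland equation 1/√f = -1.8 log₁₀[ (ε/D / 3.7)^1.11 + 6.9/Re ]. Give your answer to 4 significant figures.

Re = ρVD/μ = 1798·0.5681·0.005757/0.00313 = 1879.
Re < 2300 → laminar, so f = 64/Re = 0.03407 (roughness is irrelevant in laminar flow).

f ≈ 0.03407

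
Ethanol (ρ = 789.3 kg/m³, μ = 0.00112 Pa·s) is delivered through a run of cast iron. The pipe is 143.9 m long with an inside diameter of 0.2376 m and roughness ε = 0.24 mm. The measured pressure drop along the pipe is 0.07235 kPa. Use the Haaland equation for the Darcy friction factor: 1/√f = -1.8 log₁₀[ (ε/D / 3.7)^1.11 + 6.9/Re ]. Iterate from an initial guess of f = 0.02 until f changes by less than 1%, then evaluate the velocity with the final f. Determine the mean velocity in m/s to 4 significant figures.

Rearranging Darcy-Weisbach: V = √(2·ΔP·D/(f·L·ρ)). With ε/D = 0.00024/0.2376 = 0.00101, iterate starting from f = 0.02:
  f = 0.02 → V = √(2·72.35·0.2376/(0.02·143.9·789.3)) = 0.123 m/s; Re = ρVD/μ = 2.06e+04; f → 0.02749
  f = 0.02749 → V = 0.1049 m/s; Re = 1.757e+04; f → 0.02837
  f = 0.02837 → V = 0.1033 m/s; Re = 1.729e+04; f → 0.02847
Converged (Δf/f < 1%). With the final f = 0.02847: V = √(2·72.35·0.2376/(0.02847·143.9·789.3)) = 0.1031 m/s.

V ≈ 0.1031 m/s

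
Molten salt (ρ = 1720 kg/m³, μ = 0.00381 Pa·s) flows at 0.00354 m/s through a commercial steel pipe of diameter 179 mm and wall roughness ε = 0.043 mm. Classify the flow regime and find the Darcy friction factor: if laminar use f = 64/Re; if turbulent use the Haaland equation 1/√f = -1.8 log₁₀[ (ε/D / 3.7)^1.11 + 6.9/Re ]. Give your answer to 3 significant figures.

Re = ρVD/μ = 1720·0.00354·0.179/0.00381 = 286.1.
Re < 2300 → laminar, so f = 64/Re = 0.2237 (roughness is irrelevant in laminar flow).

f ≈ 0.224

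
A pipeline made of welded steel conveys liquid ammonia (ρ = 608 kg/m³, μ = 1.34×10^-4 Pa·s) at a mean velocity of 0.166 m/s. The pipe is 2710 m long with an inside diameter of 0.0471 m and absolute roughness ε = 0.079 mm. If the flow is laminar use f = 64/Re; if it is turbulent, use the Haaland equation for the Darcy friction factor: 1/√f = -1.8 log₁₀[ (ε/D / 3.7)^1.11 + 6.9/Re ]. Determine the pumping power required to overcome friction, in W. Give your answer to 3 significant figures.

P ≈ 3.70 W

Reynolds number Re = ρVD/μ = 608 · 0.166 · 0.0471 / 0.000134 = 3.548e+04.
Re > 4000 → turbulent. Relative roughness ε/D = 7.9e-05/0.0471 = 0.00168. Haaland: 1/√f = -1.8 log₁₀[(0.00168/3.7)^1.11 + 6.9/3.548e+04] = -1.8 log₁₀[0.000194 + 0.000195] = 6.138, so f = 0.02654.
Darcy-Weisbach: ΔP = f(L/D)(ρV²/2) = 0.02654·(2710/0.0471)·(608·0.166²/2) = 0.02654·5.754e+04·8.377 = 1.279e+04 Pa.
Q = V·A = 0.166·0.001742 = 0.0002892 m³/s.
Pumping power P = QΔP = 0.0002892·1.279e+04 = 3.700 W = 3.70 W.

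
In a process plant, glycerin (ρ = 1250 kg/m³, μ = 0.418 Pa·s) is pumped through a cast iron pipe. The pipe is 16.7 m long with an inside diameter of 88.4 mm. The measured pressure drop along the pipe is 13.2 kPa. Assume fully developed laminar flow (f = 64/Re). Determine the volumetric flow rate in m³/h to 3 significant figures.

Q ≈ 10.2 m³/h

For laminar flow, f = 64/Re with Re = ρVD/μ, so Darcy-Weisbach reduces to ΔP = 32μLV/D². Solving for V: V = ΔP·D²/(32μL) = 1.32e+04·(0.0884)²/(32·0.418·16.7) = 0.4618 m/s.
Check: Re = ρVD/μ = 1250·0.4618·0.0884/0.418 = 122.1 < 2300, so the laminar assumption holds.
Q = V·A = 0.4618·(π/4·0.0884²) = 0.002834 m³/s = 10.2 m³/h.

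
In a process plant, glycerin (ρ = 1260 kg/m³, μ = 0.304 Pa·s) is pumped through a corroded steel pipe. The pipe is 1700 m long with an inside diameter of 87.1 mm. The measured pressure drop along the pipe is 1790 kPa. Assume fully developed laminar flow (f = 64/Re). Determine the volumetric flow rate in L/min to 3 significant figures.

Q ≈ 294 L/min

For laminar flow, f = 64/Re with Re = ρVD/μ, so Darcy-Weisbach reduces to ΔP = 32μLV/D². Solving for V: V = ΔP·D²/(32μL) = 1.79e+06·(0.0871)²/(32·0.304·1700) = 0.8211 m/s.
Check: Re = ρVD/μ = 1260·0.8211·0.0871/0.304 = 296.4 < 2300, so the laminar assumption holds.
Q = V·A = 0.8211·(π/4·0.0871²) = 0.004893 m³/s = 294 L/min.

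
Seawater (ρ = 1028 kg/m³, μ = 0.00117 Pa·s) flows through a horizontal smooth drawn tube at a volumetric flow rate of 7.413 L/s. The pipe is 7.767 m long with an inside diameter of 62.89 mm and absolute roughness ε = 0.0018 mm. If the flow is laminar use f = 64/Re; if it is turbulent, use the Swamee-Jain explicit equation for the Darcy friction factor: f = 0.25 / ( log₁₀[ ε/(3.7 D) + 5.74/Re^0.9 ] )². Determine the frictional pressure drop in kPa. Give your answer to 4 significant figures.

ΔP ≈ 6.174 kPa

Q = 7.413 L/s = 7.413/1000 = 0.007413 m³/s.
Cross-sectional area A = πD²/4 = π(0.06289)²/4 = 0.003106 m²; mean velocity V = Q/A = 0.007413/0.003106 = 2.386 m/s.
Reynolds number Re = ρVD/μ = 1028 · 2.386 · 0.06289 / 0.00117 = 1.319e+05.
Re > 4000 → turbulent. Relative roughness ε/D = 1.8e-06/0.06289 = 2.86e-05. Swamee-Jain: f = 0.25/(log₁₀[2.86e-05/3.7 + 5.74/1.319e+05^0.9])² = 0.25/(log₁₀[7.74e-06 + 0.000142])² = 0.25/(-3.826)² = 0.01708.
Darcy-Weisbach: ΔP = f(L/D)(ρV²/2) = 0.01708·(7.767/0.06289)·(1028·2.386²/2) = 0.01708·123.5·2927 = 6174 Pa.
ΔP = 6174 Pa = 6.174 kPa.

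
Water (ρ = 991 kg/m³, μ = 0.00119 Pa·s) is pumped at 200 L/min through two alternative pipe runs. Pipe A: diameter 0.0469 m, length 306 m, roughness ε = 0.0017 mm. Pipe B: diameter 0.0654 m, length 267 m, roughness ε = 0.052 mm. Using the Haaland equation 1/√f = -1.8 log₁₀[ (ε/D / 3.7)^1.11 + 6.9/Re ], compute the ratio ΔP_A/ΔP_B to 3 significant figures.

Pipe A: V = Q/A = 0.003333/0.001728 = 1.929 m/s; Re = 7.536e+04; ε/D = 3.62e-05; Haaland → f = 0.01905; ΔP_A = f(L/D)(ρV²/2) = 2.293e+05 Pa.
Pipe B: V = Q/A = 0.003333/0.003359 = 0.9923 m/s; Re = 5.404e+04; ε/D = 0.000795; Haaland → f = 0.02288; ΔP_B = f(L/D)(ρV²/2) = 4.558e+04 Pa.
ΔP_A/ΔP_B = 2.293e+05/4.558e+04 = 5.03.

ΔP_A/ΔP_B ≈ 5.03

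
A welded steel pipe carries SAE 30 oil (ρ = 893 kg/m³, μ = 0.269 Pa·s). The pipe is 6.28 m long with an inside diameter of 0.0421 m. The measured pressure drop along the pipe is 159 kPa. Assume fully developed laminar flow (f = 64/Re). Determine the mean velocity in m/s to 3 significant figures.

For laminar flow, f = 64/Re with Re = ρVD/μ, so Darcy-Weisbach reduces to ΔP = 32μLV/D². Solving for V: V = ΔP·D²/(32μL) = 1.59e+05·(0.0421)²/(32·0.269·6.28) = 5.213 m/s.
Check: Re = ρVD/μ = 893·5.213·0.0421/0.269 = 728.6 < 2300, so the laminar assumption holds.

V ≈ 5.21 m/s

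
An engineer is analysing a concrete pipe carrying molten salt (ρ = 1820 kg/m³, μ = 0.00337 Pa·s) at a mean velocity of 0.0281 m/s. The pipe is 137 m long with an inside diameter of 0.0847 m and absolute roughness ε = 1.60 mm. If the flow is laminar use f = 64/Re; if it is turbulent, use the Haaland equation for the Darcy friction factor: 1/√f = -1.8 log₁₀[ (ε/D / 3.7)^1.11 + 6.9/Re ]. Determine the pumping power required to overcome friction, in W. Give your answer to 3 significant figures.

Reynolds number Re = ρVD/μ = 1820 · 0.0281 · 0.0847 / 0.00337 = 1285.
Re < 2300 → laminar flow, so f = 64/Re = 64/1285 = 0.04979 (the turbulent correlation is not needed).
Darcy-Weisbach: ΔP = f(L/D)(ρV²/2) = 0.04979·(137/0.0847)·(1820·0.0281²/2) = 0.04979·1617·0.7185 = 57.87 Pa.
Q = V·A = 0.0281·0.005635 = 0.0001583 m³/s.
Pumping power P = QΔP = 0.0001583·57.87 = 0.009162 W = 0.00916 W.

P ≈ 0.00916 W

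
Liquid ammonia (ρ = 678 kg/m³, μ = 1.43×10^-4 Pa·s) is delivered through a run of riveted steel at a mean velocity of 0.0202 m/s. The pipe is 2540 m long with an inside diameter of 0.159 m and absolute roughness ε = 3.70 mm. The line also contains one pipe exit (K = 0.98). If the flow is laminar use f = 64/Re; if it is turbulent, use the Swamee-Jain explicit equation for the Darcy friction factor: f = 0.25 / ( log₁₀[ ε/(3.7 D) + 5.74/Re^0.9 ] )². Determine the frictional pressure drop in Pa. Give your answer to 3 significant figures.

ΔP ≈ 121 Pa

Reynolds number Re = ρVD/μ = 678 · 0.0202 · 0.159 / 0.000143 = 1.523e+04.
Re > 4000 → turbulent. Relative roughness ε/D = 0.0037/0.159 = 0.0233. Swamee-Jain: f = 0.25/(log₁₀[0.0233/3.7 + 5.74/1.523e+04^0.9])² = 0.25/(log₁₀[0.00629 + 0.000987])² = 0.25/(-2.138)² = 0.05469.
Total minor-loss coefficient ΣK = 1·0.98 = 0.98.
ΔP = [f·L/D + ΣK]·(ρV²/2) = [0.05469·2540/0.159 + 0.98]·(678·0.0202²/2) = [873.6 + 0.98]·0.1383 = 121 Pa.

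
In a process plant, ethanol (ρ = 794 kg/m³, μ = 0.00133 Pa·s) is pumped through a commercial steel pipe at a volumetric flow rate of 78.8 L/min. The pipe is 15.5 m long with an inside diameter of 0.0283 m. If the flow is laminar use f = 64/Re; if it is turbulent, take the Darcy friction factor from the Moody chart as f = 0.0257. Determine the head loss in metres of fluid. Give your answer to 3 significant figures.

Q = 78.8 L/min = 78.8/60000 = 0.001313 m³/s.
Cross-sectional area A = πD²/4 = π(0.0283)²/4 = 0.000629 m²; mean velocity V = Q/A = 0.001313/0.000629 = 2.088 m/s.
Reynolds number Re = ρVD/μ = 794 · 2.088 · 0.0283 / 0.00133 = 3.528e+04.
Re > 4000 → turbulent; use the Moody-chart value f = 0.0257.
Darcy-Weisbach: ΔP = f(L/D)(ρV²/2) = 0.0257·(15.5/0.0283)·(794·2.088²/2) = 0.0257·547.7·1731 = 2.436e+04 Pa.
Head loss h_f = ΔP/(ρg) = 2.436e+04/(794·9.81) = 3.13 m.

h_f ≈ 3.13 m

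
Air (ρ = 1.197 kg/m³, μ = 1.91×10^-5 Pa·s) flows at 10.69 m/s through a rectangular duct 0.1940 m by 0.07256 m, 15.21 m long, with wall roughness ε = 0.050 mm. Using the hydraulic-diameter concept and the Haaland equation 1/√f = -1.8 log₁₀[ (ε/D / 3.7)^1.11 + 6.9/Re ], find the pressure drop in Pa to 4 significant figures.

Hydraulic diameter D_h = 4A/P = 4·(0.194·0.07256)/(2·(0.194+0.07256)) = 0.05631/0.5331 = 0.1056 m.
Re = ρVD_h/μ = 1.197·10.69·0.1056/1.91e-05 = 7.076e+04.
ε/D_h = 5e-05/0.1056 = 0.000473; Haaland gives 1/√f = -1.8 log₁₀[4.77e-05+9.75e-05] = 6.908, so f = 0.02095.
ΔP = f(L/D_h)(ρV²/2) = 0.02095·15.21/0.1056·68.39 = 206.4 Pa.

ΔP ≈ 206.4 Pa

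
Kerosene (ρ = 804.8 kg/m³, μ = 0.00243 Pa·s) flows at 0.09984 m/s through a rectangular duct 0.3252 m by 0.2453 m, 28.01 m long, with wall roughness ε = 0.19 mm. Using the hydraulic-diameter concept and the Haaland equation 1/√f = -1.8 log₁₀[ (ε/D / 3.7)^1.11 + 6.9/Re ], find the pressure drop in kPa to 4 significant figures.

Hydraulic diameter D_h = 4A/P = 4·(0.3252·0.2453)/(2·(0.3252+0.2453)) = 0.3191/1.141 = 0.2797 m.
Re = ρVD_h/μ = 804.8·0.09984·0.2797/0.00243 = 9247.
ε/D_h = 0.00019/0.2797 = 0.000679; Haaland gives 1/√f = -1.8 log₁₀[7.13e-05+0.000746] = 5.558, so f = 0.03238.
ΔP = f(L/D_h)(ρV²/2) = 0.03238·28.01/0.2797·4.011 = 13.01 Pa.
ΔP = 0.01301 kPa.

ΔP ≈ 0.01301 kPa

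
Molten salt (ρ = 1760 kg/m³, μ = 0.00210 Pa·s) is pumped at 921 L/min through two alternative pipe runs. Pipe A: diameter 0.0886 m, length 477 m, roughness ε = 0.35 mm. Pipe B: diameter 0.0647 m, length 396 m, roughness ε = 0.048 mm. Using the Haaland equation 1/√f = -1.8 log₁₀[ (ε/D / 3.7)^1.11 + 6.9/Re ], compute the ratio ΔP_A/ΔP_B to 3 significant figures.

Pipe A: V = Q/A = 0.01535/0.006165 = 2.49 m/s; Re = 1.849e+05; ε/D = 0.00395; Haaland → f = 0.02891; ΔP_A = f(L/D)(ρV²/2) = 8.49e+05 Pa.
Pipe B: V = Q/A = 0.01535/0.003288 = 4.669 m/s; Re = 2.532e+05; ε/D = 0.000742; Haaland → f = 0.01953; ΔP_B = f(L/D)(ρV²/2) = 2.293e+06 Pa.
ΔP_A/ΔP_B = 8.49e+05/2.293e+06 = 0.370.

ΔP_A/ΔP_B ≈ 0.370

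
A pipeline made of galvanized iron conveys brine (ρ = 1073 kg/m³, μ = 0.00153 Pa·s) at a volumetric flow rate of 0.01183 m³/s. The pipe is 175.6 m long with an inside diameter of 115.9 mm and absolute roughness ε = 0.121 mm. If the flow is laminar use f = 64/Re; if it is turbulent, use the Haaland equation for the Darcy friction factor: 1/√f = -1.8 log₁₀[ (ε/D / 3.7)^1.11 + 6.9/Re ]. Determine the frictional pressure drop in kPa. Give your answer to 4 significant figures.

ΔP ≈ 22.79 kPa

Cross-sectional area A = πD²/4 = π(0.1159)²/4 = 0.01055 m²; mean velocity V = Q/A = 0.01183/0.01055 = 1.121 m/s.
Reynolds number Re = ρVD/μ = 1073 · 1.121 · 0.1159 / 0.00153 = 9.114e+04.
Re > 4000 → turbulent. Relative roughness ε/D = 0.000121/0.1159 = 0.00104. Haaland: 1/√f = -1.8 log₁₀[(0.00104/3.7)^1.11 + 6.9/9.114e+04] = -1.8 log₁₀[0.000115 + 7.57e-05] = 6.696, so f = 0.0223.
Darcy-Weisbach: ΔP = f(L/D)(ρV²/2) = 0.0223·(175.6/0.1159)·(1073·1.121²/2) = 0.0223·1515·674.6 = 2.279e+04 Pa.
ΔP = 2.279e+04 Pa = 22.79 kPa.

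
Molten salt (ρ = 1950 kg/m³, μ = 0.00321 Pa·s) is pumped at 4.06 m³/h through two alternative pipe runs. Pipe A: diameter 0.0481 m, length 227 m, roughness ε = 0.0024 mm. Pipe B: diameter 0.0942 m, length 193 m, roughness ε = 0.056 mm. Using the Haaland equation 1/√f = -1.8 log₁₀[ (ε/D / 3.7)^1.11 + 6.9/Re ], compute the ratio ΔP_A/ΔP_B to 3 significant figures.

ΔP_A/ΔP_B ≈ 27.8

Pipe A: V = Q/A = 0.001128/0.001817 = 0.6206 m/s; Re = 1.814e+04; ε/D = 4.99e-05; Haaland → f = 0.02646; ΔP_A = f(L/D)(ρV²/2) = 4.69e+04 Pa.
Pipe B: V = Q/A = 0.001128/0.006969 = 0.1618 m/s; Re = 9260; ε/D = 0.000594; Haaland → f = 0.03226; ΔP_B = f(L/D)(ρV²/2) = 1687 Pa.
ΔP_A/ΔP_B = 4.69e+04/1687 = 27.8.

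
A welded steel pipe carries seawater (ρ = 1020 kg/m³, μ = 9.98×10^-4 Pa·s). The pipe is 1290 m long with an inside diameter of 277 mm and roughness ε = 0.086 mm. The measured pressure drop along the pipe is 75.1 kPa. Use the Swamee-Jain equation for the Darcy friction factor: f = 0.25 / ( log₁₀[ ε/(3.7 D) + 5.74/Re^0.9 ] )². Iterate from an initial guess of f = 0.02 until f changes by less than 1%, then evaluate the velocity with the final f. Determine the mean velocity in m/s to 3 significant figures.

V ≈ 1.37 m/s

Rearranging Darcy-Weisbach: V = √(2·ΔP·D/(f·L·ρ)). With ε/D = 8.6e-05/0.277 = 0.00031, iterate starting from f = 0.02:
  f = 0.02 → V = √(2·7.51e+04·0.277/(0.02·1290·1020)) = 1.257 m/s; Re = ρVD/μ = 3.56e+05; f → 0.01688
  f = 0.01688 → V = 1.369 m/s; Re = 3.875e+05; f → 0.01677
Converged (Δf/f < 1%). With the final f = 0.01677: V = √(2·7.51e+04·0.277/(0.01677·1290·1020)) = 1.373 m/s.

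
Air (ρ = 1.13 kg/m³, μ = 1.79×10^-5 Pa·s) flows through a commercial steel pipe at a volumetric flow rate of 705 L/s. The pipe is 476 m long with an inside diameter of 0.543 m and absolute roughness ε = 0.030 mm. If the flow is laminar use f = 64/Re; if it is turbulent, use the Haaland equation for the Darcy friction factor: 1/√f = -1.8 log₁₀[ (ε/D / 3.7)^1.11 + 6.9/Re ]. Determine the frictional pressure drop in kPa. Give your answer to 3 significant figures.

ΔP ≈ 0.0822 kPa

Q = 705 L/s = 705/1000 = 0.705 m³/s.
Cross-sectional area A = πD²/4 = π(0.543)²/4 = 0.2316 m²; mean velocity V = Q/A = 0.705/0.2316 = 3.044 m/s.
Reynolds number Re = ρVD/μ = 1.13 · 3.044 · 0.543 / 1.79e-05 = 1.044e+05.
Re > 4000 → turbulent. Relative roughness ε/D = 3e-05/0.543 = 5.52e-05. Haaland: 1/√f = -1.8 log₁₀[(5.52e-05/3.7)^1.11 + 6.9/1.044e+05] = -1.8 log₁₀[4.4e-06 + 6.61e-05] = 7.473, so f = 0.01791.
Darcy-Weisbach: ΔP = f(L/D)(ρV²/2) = 0.01791·(476/0.543)·(1.13·3.044²/2) = 0.01791·876.6·5.237 = 82.2 Pa.
ΔP = 82.2 Pa = 0.0822 kPa.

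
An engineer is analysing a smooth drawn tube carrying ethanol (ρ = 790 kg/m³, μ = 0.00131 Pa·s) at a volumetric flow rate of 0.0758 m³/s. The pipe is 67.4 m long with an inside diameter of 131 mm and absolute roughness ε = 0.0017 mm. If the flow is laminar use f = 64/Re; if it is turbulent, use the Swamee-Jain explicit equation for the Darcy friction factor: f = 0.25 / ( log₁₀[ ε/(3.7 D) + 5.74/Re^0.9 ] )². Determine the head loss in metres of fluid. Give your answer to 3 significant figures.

Cross-sectional area A = πD²/4 = π(0.131)²/4 = 0.01348 m²; mean velocity V = Q/A = 0.0758/0.01348 = 5.624 m/s.
Reynolds number Re = ρVD/μ = 790 · 5.624 · 0.131 / 0.00131 = 4.443e+05.
Re > 4000 → turbulent. Relative roughness ε/D = 1.7e-06/0.131 = 1.3e-05. Swamee-Jain: f = 0.25/(log₁₀[1.3e-05/3.7 + 5.74/4.443e+05^0.9])² = 0.25/(log₁₀[3.51e-06 + 4.74e-05])² = 0.25/(-4.293)² = 0.01356.
Darcy-Weisbach: ΔP = f(L/D)(ρV²/2) = 0.01356·(67.4/0.131)·(790·5.624²/2) = 0.01356·514.5·1.249e+04 = 8.719e+04 Pa.
Head loss h_f = ΔP/(ρg) = 8.719e+04/(790·9.81) = 11.3 m.

h_f ≈ 11.3 m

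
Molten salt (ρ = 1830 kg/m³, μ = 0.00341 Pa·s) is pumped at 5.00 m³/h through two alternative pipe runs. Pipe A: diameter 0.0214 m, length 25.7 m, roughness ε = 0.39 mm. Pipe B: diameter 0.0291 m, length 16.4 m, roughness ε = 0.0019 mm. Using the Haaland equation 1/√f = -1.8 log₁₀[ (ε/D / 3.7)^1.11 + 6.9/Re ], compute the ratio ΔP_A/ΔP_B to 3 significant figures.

Pipe A: V = Q/A = 0.001389/0.0003597 = 3.861 m/s; Re = 4.435e+04; ε/D = 0.0182; Haaland → f = 0.04794; ΔP_A = f(L/D)(ρV²/2) = 7.854e+05 Pa.
Pipe B: V = Q/A = 0.001389/0.0006651 = 2.088 m/s; Re = 3.261e+04; ε/D = 6.53e-05; Haaland → f = 0.02299; ΔP_B = f(L/D)(ρV²/2) = 5.171e+04 Pa.
ΔP_A/ΔP_B = 7.854e+05/5.171e+04 = 15.2.

ΔP_A/ΔP_B ≈ 15.2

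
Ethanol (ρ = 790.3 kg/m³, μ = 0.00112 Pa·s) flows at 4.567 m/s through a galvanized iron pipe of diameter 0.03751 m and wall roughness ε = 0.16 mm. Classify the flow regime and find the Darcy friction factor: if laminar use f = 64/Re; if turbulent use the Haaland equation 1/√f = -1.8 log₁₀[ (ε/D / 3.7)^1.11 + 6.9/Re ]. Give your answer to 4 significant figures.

Re = ρVD/μ = 790.3·4.567·0.03751/0.00112 = 1.209e+05.
Re > 4000 → turbulent. ε/D = 0.00016/0.03751 = 0.00427; Haaland: 1/√f = -1.8 log₁₀[0.000548 + 5.71e-05] = 5.793, so f = 0.0298.

f ≈ 0.02980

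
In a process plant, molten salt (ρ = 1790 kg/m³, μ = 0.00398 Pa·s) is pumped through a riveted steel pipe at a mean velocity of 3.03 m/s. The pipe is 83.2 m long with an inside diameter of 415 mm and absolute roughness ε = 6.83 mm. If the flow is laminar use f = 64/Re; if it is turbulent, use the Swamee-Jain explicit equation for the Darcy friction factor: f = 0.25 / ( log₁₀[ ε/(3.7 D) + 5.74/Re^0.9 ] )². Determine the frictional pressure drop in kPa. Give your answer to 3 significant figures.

Reynolds number Re = ρVD/μ = 1790 · 3.03 · 0.415 / 0.00398 = 5.655e+05.
Re > 4000 → turbulent. Relative roughness ε/D = 0.00683/0.415 = 0.0165. Swamee-Jain: f = 0.25/(log₁₀[0.0165/3.7 + 5.74/5.655e+05^0.9])² = 0.25/(log₁₀[0.00445 + 3.82e-05])² = 0.25/(-2.348)² = 0.04534.
Darcy-Weisbach: ΔP = f(L/D)(ρV²/2) = 0.04534·(83.2/0.415)·(1790·3.03²/2) = 0.04534·200.5·8217 = 7.469e+04 Pa.
ΔP = 7.469e+04 Pa = 74.7 kPa.

ΔP ≈ 74.7 kPa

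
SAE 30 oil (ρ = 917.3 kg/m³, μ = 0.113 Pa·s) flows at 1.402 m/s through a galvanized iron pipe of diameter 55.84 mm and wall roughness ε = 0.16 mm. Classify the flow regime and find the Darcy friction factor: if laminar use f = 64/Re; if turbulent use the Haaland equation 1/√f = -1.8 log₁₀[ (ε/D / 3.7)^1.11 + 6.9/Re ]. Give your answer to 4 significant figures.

Re = ρVD/μ = 917.3·1.402·0.05584/0.113 = 635.5.
Re < 2300 → laminar, so f = 64/Re = 0.1007 (roughness is irrelevant in laminar flow).

f ≈ 0.1007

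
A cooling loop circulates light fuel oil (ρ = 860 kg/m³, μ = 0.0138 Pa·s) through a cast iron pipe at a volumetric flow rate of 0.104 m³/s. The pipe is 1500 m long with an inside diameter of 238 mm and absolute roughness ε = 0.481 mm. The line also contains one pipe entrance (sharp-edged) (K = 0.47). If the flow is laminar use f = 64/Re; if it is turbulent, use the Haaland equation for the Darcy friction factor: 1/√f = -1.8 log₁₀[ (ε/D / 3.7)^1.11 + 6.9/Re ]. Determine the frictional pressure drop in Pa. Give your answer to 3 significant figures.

ΔP ≈ 406000 Pa

Cross-sectional area A = πD²/4 = π(0.238)²/4 = 0.04449 m²; mean velocity V = Q/A = 0.104/0.04449 = 2.338 m/s.
Reynolds number Re = ρVD/μ = 860 · 2.338 · 0.238 / 0.0138 = 3.467e+04.
Re > 4000 → turbulent. Relative roughness ε/D = 0.000481/0.238 = 0.00202. Haaland: 1/√f = -1.8 log₁₀[(0.00202/3.7)^1.11 + 6.9/3.467e+04] = -1.8 log₁₀[0.000239 + 0.000199] = 6.045, so f = 0.02736.
Total minor-loss coefficient ΣK = 1·0.47 = 0.47.
ΔP = [f·L/D + ΣK]·(ρV²/2) = [0.02736·1500/0.238 + 0.47]·(860·2.338²/2) = [172.5 + 0.47]·2350 = 4.064e+05 Pa.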